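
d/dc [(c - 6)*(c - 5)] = 2*c - 11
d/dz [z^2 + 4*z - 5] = 2*z + 4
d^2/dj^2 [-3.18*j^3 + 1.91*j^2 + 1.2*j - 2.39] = 3.82 - 19.08*j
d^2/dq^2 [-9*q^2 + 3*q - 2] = -18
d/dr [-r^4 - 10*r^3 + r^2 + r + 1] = -4*r^3 - 30*r^2 + 2*r + 1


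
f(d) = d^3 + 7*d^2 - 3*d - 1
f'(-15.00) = 462.00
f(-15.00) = -1756.00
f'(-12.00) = 261.00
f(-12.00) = -685.00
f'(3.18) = 71.86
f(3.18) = 92.40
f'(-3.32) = -16.41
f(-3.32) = 49.52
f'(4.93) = 138.93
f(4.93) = 274.17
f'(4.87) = 136.33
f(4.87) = 265.91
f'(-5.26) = 6.36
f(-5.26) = 62.92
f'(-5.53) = 11.32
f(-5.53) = 60.54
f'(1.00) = 14.00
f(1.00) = 4.00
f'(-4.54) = -4.73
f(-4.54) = 63.32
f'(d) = 3*d^2 + 14*d - 3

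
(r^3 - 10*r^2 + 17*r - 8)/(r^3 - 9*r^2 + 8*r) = (r - 1)/r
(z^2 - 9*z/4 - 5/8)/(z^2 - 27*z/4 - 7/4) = (z - 5/2)/(z - 7)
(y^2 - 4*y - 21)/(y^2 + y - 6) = (y - 7)/(y - 2)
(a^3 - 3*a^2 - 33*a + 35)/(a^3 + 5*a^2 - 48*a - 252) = (a^2 + 4*a - 5)/(a^2 + 12*a + 36)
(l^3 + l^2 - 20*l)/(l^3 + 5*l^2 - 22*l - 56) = l*(l + 5)/(l^2 + 9*l + 14)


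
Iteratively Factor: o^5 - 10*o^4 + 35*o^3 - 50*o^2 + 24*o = (o - 2)*(o^4 - 8*o^3 + 19*o^2 - 12*o) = o*(o - 2)*(o^3 - 8*o^2 + 19*o - 12) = o*(o - 3)*(o - 2)*(o^2 - 5*o + 4) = o*(o - 3)*(o - 2)*(o - 1)*(o - 4)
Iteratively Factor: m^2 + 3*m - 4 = (m - 1)*(m + 4)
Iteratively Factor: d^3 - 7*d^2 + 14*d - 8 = (d - 1)*(d^2 - 6*d + 8) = (d - 2)*(d - 1)*(d - 4)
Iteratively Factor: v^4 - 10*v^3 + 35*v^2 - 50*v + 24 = (v - 4)*(v^3 - 6*v^2 + 11*v - 6) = (v - 4)*(v - 2)*(v^2 - 4*v + 3) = (v - 4)*(v - 3)*(v - 2)*(v - 1)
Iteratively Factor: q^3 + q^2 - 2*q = (q + 2)*(q^2 - q) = (q - 1)*(q + 2)*(q)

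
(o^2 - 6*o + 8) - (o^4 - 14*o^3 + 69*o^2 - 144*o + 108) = -o^4 + 14*o^3 - 68*o^2 + 138*o - 100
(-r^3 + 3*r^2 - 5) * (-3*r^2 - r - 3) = 3*r^5 - 8*r^4 + 6*r^2 + 5*r + 15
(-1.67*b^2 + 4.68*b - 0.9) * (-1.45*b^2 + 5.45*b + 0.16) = 2.4215*b^4 - 15.8875*b^3 + 26.5438*b^2 - 4.1562*b - 0.144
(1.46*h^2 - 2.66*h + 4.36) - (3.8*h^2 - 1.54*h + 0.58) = -2.34*h^2 - 1.12*h + 3.78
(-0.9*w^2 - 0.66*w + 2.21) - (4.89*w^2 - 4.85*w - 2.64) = -5.79*w^2 + 4.19*w + 4.85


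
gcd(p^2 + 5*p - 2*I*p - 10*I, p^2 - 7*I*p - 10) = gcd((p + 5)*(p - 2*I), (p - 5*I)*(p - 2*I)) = p - 2*I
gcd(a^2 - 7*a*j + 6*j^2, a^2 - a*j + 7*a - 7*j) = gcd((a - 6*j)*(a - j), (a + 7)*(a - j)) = a - j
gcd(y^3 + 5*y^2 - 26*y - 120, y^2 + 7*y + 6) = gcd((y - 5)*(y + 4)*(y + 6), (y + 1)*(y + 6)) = y + 6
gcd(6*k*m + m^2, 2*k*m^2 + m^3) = m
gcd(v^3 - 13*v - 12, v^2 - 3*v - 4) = v^2 - 3*v - 4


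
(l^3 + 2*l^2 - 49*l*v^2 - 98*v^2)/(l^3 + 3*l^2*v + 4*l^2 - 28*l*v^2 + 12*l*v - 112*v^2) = (-l^2 + 7*l*v - 2*l + 14*v)/(-l^2 + 4*l*v - 4*l + 16*v)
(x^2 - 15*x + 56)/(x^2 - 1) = (x^2 - 15*x + 56)/(x^2 - 1)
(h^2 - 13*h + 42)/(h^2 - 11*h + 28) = (h - 6)/(h - 4)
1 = 1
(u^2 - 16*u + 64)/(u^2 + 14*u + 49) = (u^2 - 16*u + 64)/(u^2 + 14*u + 49)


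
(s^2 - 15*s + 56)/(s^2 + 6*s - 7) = (s^2 - 15*s + 56)/(s^2 + 6*s - 7)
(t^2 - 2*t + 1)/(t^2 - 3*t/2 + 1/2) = 2*(t - 1)/(2*t - 1)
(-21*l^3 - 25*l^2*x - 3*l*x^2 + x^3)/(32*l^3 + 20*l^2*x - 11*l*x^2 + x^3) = (-21*l^2 - 4*l*x + x^2)/(32*l^2 - 12*l*x + x^2)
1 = 1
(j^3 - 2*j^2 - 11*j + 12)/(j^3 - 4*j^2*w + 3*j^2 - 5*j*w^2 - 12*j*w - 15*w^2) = (-j^2 + 5*j - 4)/(-j^2 + 4*j*w + 5*w^2)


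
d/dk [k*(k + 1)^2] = (k + 1)*(3*k + 1)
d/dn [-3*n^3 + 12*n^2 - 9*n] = -9*n^2 + 24*n - 9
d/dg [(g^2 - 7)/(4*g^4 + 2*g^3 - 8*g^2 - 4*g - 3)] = 2*(-4*g^5 - g^4 + 56*g^3 + 19*g^2 - 59*g - 14)/(16*g^8 + 16*g^7 - 60*g^6 - 64*g^5 + 24*g^4 + 52*g^3 + 64*g^2 + 24*g + 9)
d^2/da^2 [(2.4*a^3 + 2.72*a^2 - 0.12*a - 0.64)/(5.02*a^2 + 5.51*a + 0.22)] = (5.6843418860808e-14*a^5 - 16.0922239999999*a^3 - 97.3376639999999*a^2 - 104.72304*a - 36.893072)/(126.506008*a^6 + 416.562612*a^5 + 473.85537*a^4 + 203.795615*a^3 + 20.76657*a^2 + 0.800052*a + 0.010648)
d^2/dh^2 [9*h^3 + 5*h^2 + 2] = 54*h + 10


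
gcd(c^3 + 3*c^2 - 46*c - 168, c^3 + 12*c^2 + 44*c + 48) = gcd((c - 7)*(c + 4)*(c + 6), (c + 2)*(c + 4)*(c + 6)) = c^2 + 10*c + 24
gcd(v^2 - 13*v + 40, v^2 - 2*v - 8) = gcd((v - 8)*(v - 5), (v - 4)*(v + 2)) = 1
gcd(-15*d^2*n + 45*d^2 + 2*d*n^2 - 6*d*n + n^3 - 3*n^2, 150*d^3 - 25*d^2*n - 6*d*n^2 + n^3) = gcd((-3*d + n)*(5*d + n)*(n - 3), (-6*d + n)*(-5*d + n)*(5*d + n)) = 5*d + n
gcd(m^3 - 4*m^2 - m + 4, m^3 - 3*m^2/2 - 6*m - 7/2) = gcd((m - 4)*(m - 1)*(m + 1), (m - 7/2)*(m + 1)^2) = m + 1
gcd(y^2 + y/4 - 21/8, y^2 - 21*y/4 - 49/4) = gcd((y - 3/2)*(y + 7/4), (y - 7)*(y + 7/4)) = y + 7/4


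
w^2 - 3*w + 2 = (w - 2)*(w - 1)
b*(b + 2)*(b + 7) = b^3 + 9*b^2 + 14*b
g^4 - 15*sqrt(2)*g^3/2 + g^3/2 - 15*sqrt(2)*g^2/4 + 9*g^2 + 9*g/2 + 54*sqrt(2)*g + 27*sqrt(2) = (g + 1/2)*(g - 6*sqrt(2))*(g - 3*sqrt(2))*(g + 3*sqrt(2)/2)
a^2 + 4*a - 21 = (a - 3)*(a + 7)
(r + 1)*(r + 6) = r^2 + 7*r + 6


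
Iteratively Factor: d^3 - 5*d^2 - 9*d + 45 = (d - 3)*(d^2 - 2*d - 15) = (d - 3)*(d + 3)*(d - 5)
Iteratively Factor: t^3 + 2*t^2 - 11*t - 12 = (t + 1)*(t^2 + t - 12) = (t - 3)*(t + 1)*(t + 4)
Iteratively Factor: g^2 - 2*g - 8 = (g + 2)*(g - 4)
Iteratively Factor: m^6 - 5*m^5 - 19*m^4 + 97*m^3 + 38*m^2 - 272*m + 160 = (m + 4)*(m^5 - 9*m^4 + 17*m^3 + 29*m^2 - 78*m + 40) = (m + 2)*(m + 4)*(m^4 - 11*m^3 + 39*m^2 - 49*m + 20) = (m - 5)*(m + 2)*(m + 4)*(m^3 - 6*m^2 + 9*m - 4) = (m - 5)*(m - 1)*(m + 2)*(m + 4)*(m^2 - 5*m + 4) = (m - 5)*(m - 4)*(m - 1)*(m + 2)*(m + 4)*(m - 1)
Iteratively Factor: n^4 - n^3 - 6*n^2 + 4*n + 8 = (n - 2)*(n^3 + n^2 - 4*n - 4) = (n - 2)*(n + 1)*(n^2 - 4) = (n - 2)^2*(n + 1)*(n + 2)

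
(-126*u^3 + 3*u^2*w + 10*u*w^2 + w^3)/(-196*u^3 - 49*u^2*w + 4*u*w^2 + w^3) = (18*u^2 - 3*u*w - w^2)/(28*u^2 + 3*u*w - w^2)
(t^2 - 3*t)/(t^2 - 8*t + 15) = t/(t - 5)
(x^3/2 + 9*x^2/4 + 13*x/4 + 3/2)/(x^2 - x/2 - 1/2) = (2*x^3 + 9*x^2 + 13*x + 6)/(2*(2*x^2 - x - 1))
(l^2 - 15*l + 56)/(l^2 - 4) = (l^2 - 15*l + 56)/(l^2 - 4)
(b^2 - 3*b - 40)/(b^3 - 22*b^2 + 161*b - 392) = (b + 5)/(b^2 - 14*b + 49)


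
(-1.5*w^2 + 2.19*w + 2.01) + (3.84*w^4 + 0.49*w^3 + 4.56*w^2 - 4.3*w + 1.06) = 3.84*w^4 + 0.49*w^3 + 3.06*w^2 - 2.11*w + 3.07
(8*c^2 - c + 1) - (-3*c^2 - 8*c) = 11*c^2 + 7*c + 1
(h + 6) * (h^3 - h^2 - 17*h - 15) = h^4 + 5*h^3 - 23*h^2 - 117*h - 90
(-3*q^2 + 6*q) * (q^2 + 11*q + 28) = -3*q^4 - 27*q^3 - 18*q^2 + 168*q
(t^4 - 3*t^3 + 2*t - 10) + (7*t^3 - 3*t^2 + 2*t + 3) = t^4 + 4*t^3 - 3*t^2 + 4*t - 7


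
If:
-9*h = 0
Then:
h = 0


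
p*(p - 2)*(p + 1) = p^3 - p^2 - 2*p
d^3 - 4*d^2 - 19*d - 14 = (d - 7)*(d + 1)*(d + 2)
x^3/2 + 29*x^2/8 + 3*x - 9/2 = (x/2 + 1)*(x - 3/4)*(x + 6)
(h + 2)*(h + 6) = h^2 + 8*h + 12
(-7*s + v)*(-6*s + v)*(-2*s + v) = -84*s^3 + 68*s^2*v - 15*s*v^2 + v^3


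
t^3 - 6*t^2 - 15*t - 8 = (t - 8)*(t + 1)^2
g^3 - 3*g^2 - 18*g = g*(g - 6)*(g + 3)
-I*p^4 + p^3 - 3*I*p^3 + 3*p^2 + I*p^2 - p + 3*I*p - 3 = (p - 1)*(p + 3)*(p + I)*(-I*p - I)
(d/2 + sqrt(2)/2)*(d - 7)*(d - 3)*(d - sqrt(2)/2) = d^4/2 - 5*d^3 + sqrt(2)*d^3/4 - 5*sqrt(2)*d^2/2 + 10*d^2 + 5*d + 21*sqrt(2)*d/4 - 21/2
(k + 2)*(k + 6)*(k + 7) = k^3 + 15*k^2 + 68*k + 84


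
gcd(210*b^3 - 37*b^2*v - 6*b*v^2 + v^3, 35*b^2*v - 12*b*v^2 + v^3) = 35*b^2 - 12*b*v + v^2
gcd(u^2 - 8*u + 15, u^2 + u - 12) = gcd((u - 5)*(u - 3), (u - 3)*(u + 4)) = u - 3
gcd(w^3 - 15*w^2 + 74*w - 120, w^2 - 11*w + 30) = w^2 - 11*w + 30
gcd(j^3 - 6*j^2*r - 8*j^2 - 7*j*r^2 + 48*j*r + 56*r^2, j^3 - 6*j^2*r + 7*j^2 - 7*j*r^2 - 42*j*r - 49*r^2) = -j^2 + 6*j*r + 7*r^2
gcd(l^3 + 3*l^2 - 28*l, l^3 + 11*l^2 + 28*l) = l^2 + 7*l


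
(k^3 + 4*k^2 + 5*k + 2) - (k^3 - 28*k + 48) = 4*k^2 + 33*k - 46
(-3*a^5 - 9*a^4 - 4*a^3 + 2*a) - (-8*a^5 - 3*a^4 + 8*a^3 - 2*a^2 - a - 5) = 5*a^5 - 6*a^4 - 12*a^3 + 2*a^2 + 3*a + 5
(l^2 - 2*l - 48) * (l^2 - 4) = l^4 - 2*l^3 - 52*l^2 + 8*l + 192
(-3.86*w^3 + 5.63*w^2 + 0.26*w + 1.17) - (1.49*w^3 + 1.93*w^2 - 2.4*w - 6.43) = -5.35*w^3 + 3.7*w^2 + 2.66*w + 7.6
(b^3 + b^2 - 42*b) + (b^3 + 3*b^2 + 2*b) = 2*b^3 + 4*b^2 - 40*b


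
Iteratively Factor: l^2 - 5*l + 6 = (l - 2)*(l - 3)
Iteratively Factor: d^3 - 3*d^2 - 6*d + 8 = (d - 4)*(d^2 + d - 2) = (d - 4)*(d + 2)*(d - 1)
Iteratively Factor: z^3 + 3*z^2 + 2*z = (z + 1)*(z^2 + 2*z) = z*(z + 1)*(z + 2)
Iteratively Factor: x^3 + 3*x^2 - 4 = (x + 2)*(x^2 + x - 2) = (x - 1)*(x + 2)*(x + 2)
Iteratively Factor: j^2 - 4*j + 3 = (j - 1)*(j - 3)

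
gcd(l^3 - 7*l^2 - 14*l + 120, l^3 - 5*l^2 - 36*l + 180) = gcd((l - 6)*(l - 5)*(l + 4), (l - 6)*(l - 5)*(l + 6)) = l^2 - 11*l + 30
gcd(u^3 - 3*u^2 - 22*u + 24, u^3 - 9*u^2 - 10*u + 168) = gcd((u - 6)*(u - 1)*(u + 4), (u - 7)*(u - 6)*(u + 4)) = u^2 - 2*u - 24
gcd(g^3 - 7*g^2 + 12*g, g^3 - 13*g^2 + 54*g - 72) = g^2 - 7*g + 12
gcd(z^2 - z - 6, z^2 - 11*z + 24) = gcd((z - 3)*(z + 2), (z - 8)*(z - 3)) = z - 3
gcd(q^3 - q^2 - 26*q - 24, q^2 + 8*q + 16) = q + 4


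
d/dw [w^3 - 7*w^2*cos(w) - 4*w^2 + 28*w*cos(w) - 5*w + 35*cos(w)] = 7*w^2*sin(w) + 3*w^2 - 28*w*sin(w) - 14*w*cos(w) - 8*w - 35*sin(w) + 28*cos(w) - 5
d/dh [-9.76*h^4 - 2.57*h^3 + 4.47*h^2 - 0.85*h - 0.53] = -39.04*h^3 - 7.71*h^2 + 8.94*h - 0.85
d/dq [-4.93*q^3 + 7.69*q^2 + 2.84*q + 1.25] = -14.79*q^2 + 15.38*q + 2.84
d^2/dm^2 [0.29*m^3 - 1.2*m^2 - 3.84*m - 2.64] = 1.74*m - 2.4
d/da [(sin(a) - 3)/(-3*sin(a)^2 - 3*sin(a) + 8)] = (3*sin(a)^2 - 18*sin(a) - 1)*cos(a)/(3*sin(a)^2 + 3*sin(a) - 8)^2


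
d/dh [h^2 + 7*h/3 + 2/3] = 2*h + 7/3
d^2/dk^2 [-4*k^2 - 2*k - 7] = -8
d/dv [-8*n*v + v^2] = -8*n + 2*v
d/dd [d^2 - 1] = 2*d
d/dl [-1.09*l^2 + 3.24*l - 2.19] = 3.24 - 2.18*l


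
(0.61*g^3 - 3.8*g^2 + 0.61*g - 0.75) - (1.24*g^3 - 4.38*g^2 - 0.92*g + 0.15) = -0.63*g^3 + 0.58*g^2 + 1.53*g - 0.9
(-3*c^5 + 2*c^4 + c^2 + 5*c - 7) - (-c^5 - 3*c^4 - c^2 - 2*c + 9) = -2*c^5 + 5*c^4 + 2*c^2 + 7*c - 16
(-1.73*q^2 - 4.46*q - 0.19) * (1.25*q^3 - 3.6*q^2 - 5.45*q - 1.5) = -2.1625*q^5 + 0.653*q^4 + 25.247*q^3 + 27.586*q^2 + 7.7255*q + 0.285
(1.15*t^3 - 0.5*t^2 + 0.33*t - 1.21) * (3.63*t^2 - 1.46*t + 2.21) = 4.1745*t^5 - 3.494*t^4 + 4.4694*t^3 - 5.9791*t^2 + 2.4959*t - 2.6741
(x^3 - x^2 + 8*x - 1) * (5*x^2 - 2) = 5*x^5 - 5*x^4 + 38*x^3 - 3*x^2 - 16*x + 2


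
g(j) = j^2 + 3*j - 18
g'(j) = 2*j + 3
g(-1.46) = -20.25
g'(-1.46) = 0.08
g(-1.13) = -20.11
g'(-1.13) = 0.74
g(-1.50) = -20.25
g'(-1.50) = 0.00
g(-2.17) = -19.80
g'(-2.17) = -1.34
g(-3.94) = -14.30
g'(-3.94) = -4.88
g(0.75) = -15.19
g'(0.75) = 4.50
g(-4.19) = -13.01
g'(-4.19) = -5.38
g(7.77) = 65.68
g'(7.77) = 18.54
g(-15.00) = 162.00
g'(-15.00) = -27.00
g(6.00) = 36.00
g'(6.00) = 15.00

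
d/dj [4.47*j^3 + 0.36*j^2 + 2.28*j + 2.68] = 13.41*j^2 + 0.72*j + 2.28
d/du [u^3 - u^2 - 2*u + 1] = 3*u^2 - 2*u - 2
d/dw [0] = 0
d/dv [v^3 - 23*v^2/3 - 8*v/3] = 3*v^2 - 46*v/3 - 8/3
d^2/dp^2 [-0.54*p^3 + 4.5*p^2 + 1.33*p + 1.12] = 9.0 - 3.24*p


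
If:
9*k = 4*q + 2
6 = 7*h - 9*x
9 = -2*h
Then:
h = -9/2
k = 4*q/9 + 2/9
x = -25/6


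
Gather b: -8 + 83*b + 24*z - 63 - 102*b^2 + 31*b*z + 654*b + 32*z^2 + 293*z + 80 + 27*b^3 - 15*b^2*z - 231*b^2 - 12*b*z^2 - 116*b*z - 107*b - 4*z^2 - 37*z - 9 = 27*b^3 + b^2*(-15*z - 333) + b*(-12*z^2 - 85*z + 630) + 28*z^2 + 280*z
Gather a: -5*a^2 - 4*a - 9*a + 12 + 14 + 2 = -5*a^2 - 13*a + 28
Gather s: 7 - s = 7 - s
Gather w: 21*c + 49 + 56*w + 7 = 21*c + 56*w + 56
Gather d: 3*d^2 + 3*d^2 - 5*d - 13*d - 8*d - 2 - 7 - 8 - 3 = 6*d^2 - 26*d - 20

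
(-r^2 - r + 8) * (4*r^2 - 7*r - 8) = -4*r^4 + 3*r^3 + 47*r^2 - 48*r - 64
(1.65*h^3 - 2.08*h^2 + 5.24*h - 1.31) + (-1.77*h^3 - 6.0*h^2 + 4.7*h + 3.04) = -0.12*h^3 - 8.08*h^2 + 9.94*h + 1.73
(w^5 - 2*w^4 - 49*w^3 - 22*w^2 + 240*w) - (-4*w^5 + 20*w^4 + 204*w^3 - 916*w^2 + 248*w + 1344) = 5*w^5 - 22*w^4 - 253*w^3 + 894*w^2 - 8*w - 1344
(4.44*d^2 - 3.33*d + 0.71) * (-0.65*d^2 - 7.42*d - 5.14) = -2.886*d^4 - 30.7803*d^3 + 1.4255*d^2 + 11.848*d - 3.6494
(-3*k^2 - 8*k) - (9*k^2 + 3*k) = -12*k^2 - 11*k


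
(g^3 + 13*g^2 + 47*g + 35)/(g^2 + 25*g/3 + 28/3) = 3*(g^2 + 6*g + 5)/(3*g + 4)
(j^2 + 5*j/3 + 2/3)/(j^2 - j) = (3*j^2 + 5*j + 2)/(3*j*(j - 1))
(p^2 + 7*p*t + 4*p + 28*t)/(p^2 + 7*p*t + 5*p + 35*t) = (p + 4)/(p + 5)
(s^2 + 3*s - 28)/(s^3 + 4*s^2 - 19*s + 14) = (s - 4)/(s^2 - 3*s + 2)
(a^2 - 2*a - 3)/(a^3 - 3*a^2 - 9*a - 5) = (a - 3)/(a^2 - 4*a - 5)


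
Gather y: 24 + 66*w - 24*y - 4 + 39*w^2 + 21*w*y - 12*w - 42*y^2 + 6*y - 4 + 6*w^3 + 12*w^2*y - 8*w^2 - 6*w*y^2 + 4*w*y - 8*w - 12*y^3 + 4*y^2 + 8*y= 6*w^3 + 31*w^2 + 46*w - 12*y^3 + y^2*(-6*w - 38) + y*(12*w^2 + 25*w - 10) + 16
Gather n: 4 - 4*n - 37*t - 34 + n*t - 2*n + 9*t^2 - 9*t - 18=n*(t - 6) + 9*t^2 - 46*t - 48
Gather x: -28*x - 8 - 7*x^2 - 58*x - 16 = -7*x^2 - 86*x - 24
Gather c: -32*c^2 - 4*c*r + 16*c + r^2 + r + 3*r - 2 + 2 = -32*c^2 + c*(16 - 4*r) + r^2 + 4*r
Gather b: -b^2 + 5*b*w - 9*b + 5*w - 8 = -b^2 + b*(5*w - 9) + 5*w - 8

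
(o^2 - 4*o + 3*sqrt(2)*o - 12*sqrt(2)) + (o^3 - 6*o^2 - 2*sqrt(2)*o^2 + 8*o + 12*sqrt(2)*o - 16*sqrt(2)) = o^3 - 5*o^2 - 2*sqrt(2)*o^2 + 4*o + 15*sqrt(2)*o - 28*sqrt(2)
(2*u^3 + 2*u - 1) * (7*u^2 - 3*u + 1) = 14*u^5 - 6*u^4 + 16*u^3 - 13*u^2 + 5*u - 1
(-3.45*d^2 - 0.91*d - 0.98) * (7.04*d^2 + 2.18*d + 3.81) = -24.288*d^4 - 13.9274*d^3 - 22.0275*d^2 - 5.6035*d - 3.7338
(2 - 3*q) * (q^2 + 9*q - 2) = -3*q^3 - 25*q^2 + 24*q - 4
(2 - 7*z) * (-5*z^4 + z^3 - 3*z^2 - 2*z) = 35*z^5 - 17*z^4 + 23*z^3 + 8*z^2 - 4*z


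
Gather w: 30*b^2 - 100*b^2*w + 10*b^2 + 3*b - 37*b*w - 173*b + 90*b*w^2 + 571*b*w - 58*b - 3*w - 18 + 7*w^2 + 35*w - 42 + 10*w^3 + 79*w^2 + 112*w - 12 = 40*b^2 - 228*b + 10*w^3 + w^2*(90*b + 86) + w*(-100*b^2 + 534*b + 144) - 72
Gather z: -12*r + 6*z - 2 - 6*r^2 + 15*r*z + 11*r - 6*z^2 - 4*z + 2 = -6*r^2 - r - 6*z^2 + z*(15*r + 2)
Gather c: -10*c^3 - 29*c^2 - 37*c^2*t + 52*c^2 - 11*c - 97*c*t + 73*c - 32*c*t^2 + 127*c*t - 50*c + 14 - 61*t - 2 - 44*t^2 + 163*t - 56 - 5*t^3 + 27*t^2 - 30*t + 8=-10*c^3 + c^2*(23 - 37*t) + c*(-32*t^2 + 30*t + 12) - 5*t^3 - 17*t^2 + 72*t - 36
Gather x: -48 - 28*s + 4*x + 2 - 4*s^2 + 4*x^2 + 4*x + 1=-4*s^2 - 28*s + 4*x^2 + 8*x - 45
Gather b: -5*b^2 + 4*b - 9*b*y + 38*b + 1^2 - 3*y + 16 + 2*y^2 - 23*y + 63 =-5*b^2 + b*(42 - 9*y) + 2*y^2 - 26*y + 80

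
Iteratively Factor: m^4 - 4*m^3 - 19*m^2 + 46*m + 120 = (m + 3)*(m^3 - 7*m^2 + 2*m + 40) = (m - 5)*(m + 3)*(m^2 - 2*m - 8) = (m - 5)*(m - 4)*(m + 3)*(m + 2)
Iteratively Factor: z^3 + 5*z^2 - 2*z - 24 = (z + 3)*(z^2 + 2*z - 8) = (z + 3)*(z + 4)*(z - 2)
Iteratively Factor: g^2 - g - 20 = (g - 5)*(g + 4)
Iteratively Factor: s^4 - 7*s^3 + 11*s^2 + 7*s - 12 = (s + 1)*(s^3 - 8*s^2 + 19*s - 12) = (s - 1)*(s + 1)*(s^2 - 7*s + 12) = (s - 3)*(s - 1)*(s + 1)*(s - 4)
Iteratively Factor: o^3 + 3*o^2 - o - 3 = (o + 3)*(o^2 - 1) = (o + 1)*(o + 3)*(o - 1)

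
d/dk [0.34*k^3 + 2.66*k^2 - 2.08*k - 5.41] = 1.02*k^2 + 5.32*k - 2.08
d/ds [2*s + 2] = 2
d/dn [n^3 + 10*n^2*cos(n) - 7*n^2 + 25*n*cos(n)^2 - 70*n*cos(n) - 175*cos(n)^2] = -10*n^2*sin(n) + 3*n^2 + 70*n*sin(n) - 25*n*sin(2*n) + 20*n*cos(n) - 14*n + 175*sin(2*n) + 25*cos(n)^2 - 70*cos(n)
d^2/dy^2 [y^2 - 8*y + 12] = 2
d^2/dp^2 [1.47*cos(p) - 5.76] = -1.47*cos(p)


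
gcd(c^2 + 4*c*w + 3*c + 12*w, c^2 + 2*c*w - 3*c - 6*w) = 1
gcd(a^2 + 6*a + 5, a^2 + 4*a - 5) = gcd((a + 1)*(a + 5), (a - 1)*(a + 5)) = a + 5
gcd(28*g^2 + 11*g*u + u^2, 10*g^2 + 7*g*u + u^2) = 1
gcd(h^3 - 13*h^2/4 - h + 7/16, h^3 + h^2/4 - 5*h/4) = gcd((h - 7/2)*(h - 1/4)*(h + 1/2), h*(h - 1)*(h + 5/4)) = 1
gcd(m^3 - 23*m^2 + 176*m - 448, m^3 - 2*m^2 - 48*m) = m - 8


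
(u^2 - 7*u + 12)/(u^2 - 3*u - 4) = (u - 3)/(u + 1)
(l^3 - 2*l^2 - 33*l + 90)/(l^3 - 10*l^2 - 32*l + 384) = (l^2 - 8*l + 15)/(l^2 - 16*l + 64)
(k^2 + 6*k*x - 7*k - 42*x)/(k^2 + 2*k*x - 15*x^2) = (k^2 + 6*k*x - 7*k - 42*x)/(k^2 + 2*k*x - 15*x^2)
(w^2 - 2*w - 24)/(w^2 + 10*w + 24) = (w - 6)/(w + 6)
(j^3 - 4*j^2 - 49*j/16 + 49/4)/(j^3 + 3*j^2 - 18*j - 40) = (j^2 - 49/16)/(j^2 + 7*j + 10)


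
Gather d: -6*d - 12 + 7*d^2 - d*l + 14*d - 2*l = 7*d^2 + d*(8 - l) - 2*l - 12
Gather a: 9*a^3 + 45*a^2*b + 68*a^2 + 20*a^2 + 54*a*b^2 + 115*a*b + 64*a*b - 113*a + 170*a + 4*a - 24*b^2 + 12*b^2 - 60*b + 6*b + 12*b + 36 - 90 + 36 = 9*a^3 + a^2*(45*b + 88) + a*(54*b^2 + 179*b + 61) - 12*b^2 - 42*b - 18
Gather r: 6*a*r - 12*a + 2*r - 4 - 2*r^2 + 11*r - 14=-12*a - 2*r^2 + r*(6*a + 13) - 18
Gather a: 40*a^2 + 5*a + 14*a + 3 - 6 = 40*a^2 + 19*a - 3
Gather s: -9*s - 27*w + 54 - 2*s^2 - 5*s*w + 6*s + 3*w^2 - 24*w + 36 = -2*s^2 + s*(-5*w - 3) + 3*w^2 - 51*w + 90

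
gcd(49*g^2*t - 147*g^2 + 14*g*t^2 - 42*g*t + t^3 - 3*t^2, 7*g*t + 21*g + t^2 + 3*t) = 7*g + t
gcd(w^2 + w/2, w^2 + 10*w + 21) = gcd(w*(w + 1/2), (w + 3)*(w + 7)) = 1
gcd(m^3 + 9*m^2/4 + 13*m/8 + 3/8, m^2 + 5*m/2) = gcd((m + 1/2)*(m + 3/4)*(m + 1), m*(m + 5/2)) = 1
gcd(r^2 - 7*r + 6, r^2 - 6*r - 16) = 1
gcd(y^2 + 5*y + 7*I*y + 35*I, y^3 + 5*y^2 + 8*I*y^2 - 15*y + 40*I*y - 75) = y + 5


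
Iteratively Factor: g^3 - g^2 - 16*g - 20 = (g - 5)*(g^2 + 4*g + 4) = (g - 5)*(g + 2)*(g + 2)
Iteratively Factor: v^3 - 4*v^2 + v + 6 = (v - 2)*(v^2 - 2*v - 3) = (v - 3)*(v - 2)*(v + 1)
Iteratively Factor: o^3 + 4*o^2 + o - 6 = (o - 1)*(o^2 + 5*o + 6) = (o - 1)*(o + 2)*(o + 3)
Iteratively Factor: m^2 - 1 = (m - 1)*(m + 1)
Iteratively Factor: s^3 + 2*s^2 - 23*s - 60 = (s + 4)*(s^2 - 2*s - 15) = (s + 3)*(s + 4)*(s - 5)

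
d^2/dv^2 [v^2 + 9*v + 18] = 2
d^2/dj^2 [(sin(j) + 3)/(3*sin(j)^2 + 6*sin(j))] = (-sin(j)^2 - 10*sin(j) - 16 + 6/sin(j) + 36/sin(j)^2 + 24/sin(j)^3)/(3*(sin(j) + 2)^3)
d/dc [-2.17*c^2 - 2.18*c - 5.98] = -4.34*c - 2.18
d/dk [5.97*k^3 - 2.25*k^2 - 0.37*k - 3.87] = 17.91*k^2 - 4.5*k - 0.37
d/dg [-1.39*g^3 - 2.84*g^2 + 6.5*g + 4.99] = -4.17*g^2 - 5.68*g + 6.5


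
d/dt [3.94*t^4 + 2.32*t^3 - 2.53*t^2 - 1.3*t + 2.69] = 15.76*t^3 + 6.96*t^2 - 5.06*t - 1.3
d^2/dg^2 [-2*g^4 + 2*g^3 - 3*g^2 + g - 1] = -24*g^2 + 12*g - 6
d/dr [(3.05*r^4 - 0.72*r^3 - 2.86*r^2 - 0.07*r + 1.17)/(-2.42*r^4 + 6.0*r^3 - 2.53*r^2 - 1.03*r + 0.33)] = (16.5576*r^6 - 29.2754*r^5 + 9.0489*r^4 + 17.6748*r^3 - 19.0041*r^2 + 4.0326*r + 1.182)/(5.8564*r^8 - 29.04*r^7 + 48.2452*r^6 - 25.3748*r^5 - 7.5563*r^4 + 9.1718*r^3 - 0.6089*r^2 - 0.6798*r + 0.1089)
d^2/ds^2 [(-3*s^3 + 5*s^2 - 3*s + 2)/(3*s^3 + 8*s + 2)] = 2*(45*s^6 + 135*s^5 - 144*s^4 - 330*s^3 + 108*s^2 - 72*s + 196)/(27*s^9 + 216*s^7 + 54*s^6 + 576*s^5 + 288*s^4 + 548*s^3 + 384*s^2 + 96*s + 8)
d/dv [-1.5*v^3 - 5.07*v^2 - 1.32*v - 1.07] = -4.5*v^2 - 10.14*v - 1.32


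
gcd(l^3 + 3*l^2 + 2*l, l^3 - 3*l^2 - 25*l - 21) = l + 1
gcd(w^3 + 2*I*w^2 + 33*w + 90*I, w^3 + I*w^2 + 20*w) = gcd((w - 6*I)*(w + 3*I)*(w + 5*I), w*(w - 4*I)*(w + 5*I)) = w + 5*I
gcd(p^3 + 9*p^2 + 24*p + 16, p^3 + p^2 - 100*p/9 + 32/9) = p + 4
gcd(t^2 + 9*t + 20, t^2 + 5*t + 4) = t + 4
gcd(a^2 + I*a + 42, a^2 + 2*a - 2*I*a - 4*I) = 1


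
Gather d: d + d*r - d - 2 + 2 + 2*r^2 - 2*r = d*r + 2*r^2 - 2*r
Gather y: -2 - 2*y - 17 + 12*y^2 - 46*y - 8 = 12*y^2 - 48*y - 27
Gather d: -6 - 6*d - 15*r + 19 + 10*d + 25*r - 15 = 4*d + 10*r - 2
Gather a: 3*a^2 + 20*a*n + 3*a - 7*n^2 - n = 3*a^2 + a*(20*n + 3) - 7*n^2 - n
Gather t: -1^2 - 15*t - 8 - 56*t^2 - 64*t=-56*t^2 - 79*t - 9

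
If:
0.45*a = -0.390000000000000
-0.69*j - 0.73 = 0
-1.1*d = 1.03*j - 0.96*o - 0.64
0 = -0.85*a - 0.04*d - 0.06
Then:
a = -0.87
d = 16.92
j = -1.06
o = 17.58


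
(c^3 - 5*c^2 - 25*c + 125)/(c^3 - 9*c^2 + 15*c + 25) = (c + 5)/(c + 1)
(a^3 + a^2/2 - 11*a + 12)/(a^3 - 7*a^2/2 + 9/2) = (a^2 + 2*a - 8)/(a^2 - 2*a - 3)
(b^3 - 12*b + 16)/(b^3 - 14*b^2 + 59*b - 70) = (b^2 + 2*b - 8)/(b^2 - 12*b + 35)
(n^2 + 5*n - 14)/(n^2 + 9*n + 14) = (n - 2)/(n + 2)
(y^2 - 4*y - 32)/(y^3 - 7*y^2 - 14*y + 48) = (y + 4)/(y^2 + y - 6)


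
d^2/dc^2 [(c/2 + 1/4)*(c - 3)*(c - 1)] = 3*c - 7/2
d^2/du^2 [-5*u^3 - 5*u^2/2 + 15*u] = -30*u - 5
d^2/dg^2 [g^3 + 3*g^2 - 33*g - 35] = 6*g + 6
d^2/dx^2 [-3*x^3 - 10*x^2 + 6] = -18*x - 20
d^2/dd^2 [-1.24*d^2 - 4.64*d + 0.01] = -2.48000000000000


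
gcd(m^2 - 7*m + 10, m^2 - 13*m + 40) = m - 5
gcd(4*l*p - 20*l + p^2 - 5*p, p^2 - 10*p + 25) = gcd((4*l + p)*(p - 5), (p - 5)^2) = p - 5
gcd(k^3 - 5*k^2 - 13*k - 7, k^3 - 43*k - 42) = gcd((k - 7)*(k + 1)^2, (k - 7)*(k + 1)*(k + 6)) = k^2 - 6*k - 7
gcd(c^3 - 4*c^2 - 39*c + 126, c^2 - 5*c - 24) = 1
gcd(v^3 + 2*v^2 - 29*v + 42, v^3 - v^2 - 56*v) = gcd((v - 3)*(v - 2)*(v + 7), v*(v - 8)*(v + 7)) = v + 7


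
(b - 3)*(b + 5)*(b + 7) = b^3 + 9*b^2 - b - 105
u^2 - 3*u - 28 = (u - 7)*(u + 4)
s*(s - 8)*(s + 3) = s^3 - 5*s^2 - 24*s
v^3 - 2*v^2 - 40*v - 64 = (v - 8)*(v + 2)*(v + 4)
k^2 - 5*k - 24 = (k - 8)*(k + 3)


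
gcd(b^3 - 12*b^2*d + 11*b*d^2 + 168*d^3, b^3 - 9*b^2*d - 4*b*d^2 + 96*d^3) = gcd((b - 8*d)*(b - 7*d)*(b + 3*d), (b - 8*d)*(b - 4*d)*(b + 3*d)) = b^2 - 5*b*d - 24*d^2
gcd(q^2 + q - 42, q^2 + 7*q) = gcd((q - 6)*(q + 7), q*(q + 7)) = q + 7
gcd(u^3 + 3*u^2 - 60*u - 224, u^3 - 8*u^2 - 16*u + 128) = u^2 - 4*u - 32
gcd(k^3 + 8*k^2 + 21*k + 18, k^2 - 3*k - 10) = k + 2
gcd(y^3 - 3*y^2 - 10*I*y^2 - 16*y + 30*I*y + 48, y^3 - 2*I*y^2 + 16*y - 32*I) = y - 2*I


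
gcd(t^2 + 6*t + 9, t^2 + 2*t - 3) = t + 3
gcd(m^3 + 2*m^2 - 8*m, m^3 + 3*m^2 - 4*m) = m^2 + 4*m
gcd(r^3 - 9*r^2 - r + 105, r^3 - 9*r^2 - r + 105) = r^3 - 9*r^2 - r + 105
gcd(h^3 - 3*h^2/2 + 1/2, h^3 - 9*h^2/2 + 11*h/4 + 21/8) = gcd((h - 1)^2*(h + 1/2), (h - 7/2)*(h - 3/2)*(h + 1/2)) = h + 1/2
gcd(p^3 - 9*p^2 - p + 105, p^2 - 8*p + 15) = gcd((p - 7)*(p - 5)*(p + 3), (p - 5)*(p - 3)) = p - 5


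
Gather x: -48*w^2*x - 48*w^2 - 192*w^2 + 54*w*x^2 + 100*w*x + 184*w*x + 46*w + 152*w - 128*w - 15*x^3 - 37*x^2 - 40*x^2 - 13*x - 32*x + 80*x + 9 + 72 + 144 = -240*w^2 + 70*w - 15*x^3 + x^2*(54*w - 77) + x*(-48*w^2 + 284*w + 35) + 225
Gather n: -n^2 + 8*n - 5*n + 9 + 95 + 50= -n^2 + 3*n + 154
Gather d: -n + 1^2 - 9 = -n - 8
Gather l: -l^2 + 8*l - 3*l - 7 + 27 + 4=-l^2 + 5*l + 24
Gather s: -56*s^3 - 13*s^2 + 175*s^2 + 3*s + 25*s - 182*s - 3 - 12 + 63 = -56*s^3 + 162*s^2 - 154*s + 48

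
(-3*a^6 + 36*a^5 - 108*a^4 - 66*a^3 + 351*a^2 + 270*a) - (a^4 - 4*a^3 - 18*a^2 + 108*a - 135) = -3*a^6 + 36*a^5 - 109*a^4 - 62*a^3 + 369*a^2 + 162*a + 135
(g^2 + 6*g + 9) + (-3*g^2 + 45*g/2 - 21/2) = -2*g^2 + 57*g/2 - 3/2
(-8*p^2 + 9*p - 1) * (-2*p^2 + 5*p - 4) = 16*p^4 - 58*p^3 + 79*p^2 - 41*p + 4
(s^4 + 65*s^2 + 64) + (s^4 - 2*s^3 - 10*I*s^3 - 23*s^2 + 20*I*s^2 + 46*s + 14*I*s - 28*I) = 2*s^4 - 2*s^3 - 10*I*s^3 + 42*s^2 + 20*I*s^2 + 46*s + 14*I*s + 64 - 28*I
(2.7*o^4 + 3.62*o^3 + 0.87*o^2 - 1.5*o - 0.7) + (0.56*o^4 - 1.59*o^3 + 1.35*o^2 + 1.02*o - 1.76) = 3.26*o^4 + 2.03*o^3 + 2.22*o^2 - 0.48*o - 2.46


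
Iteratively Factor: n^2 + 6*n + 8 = (n + 4)*(n + 2)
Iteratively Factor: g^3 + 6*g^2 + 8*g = (g + 4)*(g^2 + 2*g) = (g + 2)*(g + 4)*(g)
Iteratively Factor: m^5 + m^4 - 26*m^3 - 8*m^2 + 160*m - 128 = (m - 4)*(m^4 + 5*m^3 - 6*m^2 - 32*m + 32) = (m - 4)*(m + 4)*(m^3 + m^2 - 10*m + 8) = (m - 4)*(m - 1)*(m + 4)*(m^2 + 2*m - 8) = (m - 4)*(m - 1)*(m + 4)^2*(m - 2)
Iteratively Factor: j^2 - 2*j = (j)*(j - 2)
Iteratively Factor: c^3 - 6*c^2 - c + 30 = (c - 5)*(c^2 - c - 6) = (c - 5)*(c - 3)*(c + 2)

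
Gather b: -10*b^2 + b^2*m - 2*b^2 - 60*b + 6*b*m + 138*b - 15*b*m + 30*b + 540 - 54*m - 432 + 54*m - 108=b^2*(m - 12) + b*(108 - 9*m)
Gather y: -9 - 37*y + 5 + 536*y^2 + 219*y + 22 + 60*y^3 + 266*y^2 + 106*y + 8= 60*y^3 + 802*y^2 + 288*y + 26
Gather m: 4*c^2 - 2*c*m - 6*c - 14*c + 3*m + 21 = 4*c^2 - 20*c + m*(3 - 2*c) + 21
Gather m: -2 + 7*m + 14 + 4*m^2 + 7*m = 4*m^2 + 14*m + 12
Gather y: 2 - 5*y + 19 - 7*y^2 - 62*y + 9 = -7*y^2 - 67*y + 30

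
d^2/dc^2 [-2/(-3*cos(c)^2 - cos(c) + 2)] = 2*(-36*sin(c)^4 + 43*sin(c)^2 + 37*cos(c)/4 - 9*cos(3*c)/4 + 7)/((cos(c) + 1)^3*(3*cos(c) - 2)^3)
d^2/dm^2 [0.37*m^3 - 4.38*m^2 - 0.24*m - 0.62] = 2.22*m - 8.76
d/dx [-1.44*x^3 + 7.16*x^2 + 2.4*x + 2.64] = -4.32*x^2 + 14.32*x + 2.4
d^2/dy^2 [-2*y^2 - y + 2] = -4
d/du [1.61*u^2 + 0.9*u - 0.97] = 3.22*u + 0.9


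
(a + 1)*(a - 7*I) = a^2 + a - 7*I*a - 7*I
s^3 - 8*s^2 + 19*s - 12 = (s - 4)*(s - 3)*(s - 1)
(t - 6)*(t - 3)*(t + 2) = t^3 - 7*t^2 + 36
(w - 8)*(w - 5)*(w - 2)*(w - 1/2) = w^4 - 31*w^3/2 + 147*w^2/2 - 113*w + 40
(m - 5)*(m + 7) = m^2 + 2*m - 35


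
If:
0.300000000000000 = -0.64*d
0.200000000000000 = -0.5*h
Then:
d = -0.47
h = -0.40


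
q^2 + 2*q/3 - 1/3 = (q - 1/3)*(q + 1)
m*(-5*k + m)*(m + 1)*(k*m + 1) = -5*k^2*m^3 - 5*k^2*m^2 + k*m^4 + k*m^3 - 5*k*m^2 - 5*k*m + m^3 + m^2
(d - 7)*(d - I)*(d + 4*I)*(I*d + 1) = I*d^4 - 2*d^3 - 7*I*d^3 + 14*d^2 + 7*I*d^2 + 4*d - 49*I*d - 28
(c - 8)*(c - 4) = c^2 - 12*c + 32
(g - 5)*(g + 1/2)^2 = g^3 - 4*g^2 - 19*g/4 - 5/4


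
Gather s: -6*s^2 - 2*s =-6*s^2 - 2*s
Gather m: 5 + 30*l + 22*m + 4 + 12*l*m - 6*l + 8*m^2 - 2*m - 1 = 24*l + 8*m^2 + m*(12*l + 20) + 8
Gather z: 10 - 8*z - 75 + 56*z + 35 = 48*z - 30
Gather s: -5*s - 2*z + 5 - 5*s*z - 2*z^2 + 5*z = s*(-5*z - 5) - 2*z^2 + 3*z + 5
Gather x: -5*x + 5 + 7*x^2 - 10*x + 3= 7*x^2 - 15*x + 8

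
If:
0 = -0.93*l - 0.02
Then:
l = -0.02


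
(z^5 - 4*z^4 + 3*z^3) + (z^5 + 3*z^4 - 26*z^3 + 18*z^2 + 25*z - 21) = 2*z^5 - z^4 - 23*z^3 + 18*z^2 + 25*z - 21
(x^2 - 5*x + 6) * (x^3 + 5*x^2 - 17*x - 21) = x^5 - 36*x^3 + 94*x^2 + 3*x - 126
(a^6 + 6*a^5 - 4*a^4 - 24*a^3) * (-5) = -5*a^6 - 30*a^5 + 20*a^4 + 120*a^3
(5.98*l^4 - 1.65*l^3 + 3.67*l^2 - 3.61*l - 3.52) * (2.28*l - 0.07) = 13.6344*l^5 - 4.1806*l^4 + 8.4831*l^3 - 8.4877*l^2 - 7.7729*l + 0.2464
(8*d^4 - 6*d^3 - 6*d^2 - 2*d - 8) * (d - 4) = 8*d^5 - 38*d^4 + 18*d^3 + 22*d^2 + 32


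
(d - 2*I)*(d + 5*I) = d^2 + 3*I*d + 10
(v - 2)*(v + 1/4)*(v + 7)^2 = v^4 + 49*v^3/4 + 24*v^2 - 371*v/4 - 49/2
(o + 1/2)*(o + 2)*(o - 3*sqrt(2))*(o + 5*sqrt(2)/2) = o^4 - sqrt(2)*o^3/2 + 5*o^3/2 - 14*o^2 - 5*sqrt(2)*o^2/4 - 75*o/2 - sqrt(2)*o/2 - 15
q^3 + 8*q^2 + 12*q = q*(q + 2)*(q + 6)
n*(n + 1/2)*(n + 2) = n^3 + 5*n^2/2 + n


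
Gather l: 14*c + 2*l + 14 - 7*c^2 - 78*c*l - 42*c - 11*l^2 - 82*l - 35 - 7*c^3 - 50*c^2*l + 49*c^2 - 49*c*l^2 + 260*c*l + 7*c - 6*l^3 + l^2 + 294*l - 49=-7*c^3 + 42*c^2 - 21*c - 6*l^3 + l^2*(-49*c - 10) + l*(-50*c^2 + 182*c + 214) - 70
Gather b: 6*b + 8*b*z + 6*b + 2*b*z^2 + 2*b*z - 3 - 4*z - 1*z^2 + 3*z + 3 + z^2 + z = b*(2*z^2 + 10*z + 12)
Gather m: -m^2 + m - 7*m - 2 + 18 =-m^2 - 6*m + 16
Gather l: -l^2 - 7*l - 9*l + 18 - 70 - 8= -l^2 - 16*l - 60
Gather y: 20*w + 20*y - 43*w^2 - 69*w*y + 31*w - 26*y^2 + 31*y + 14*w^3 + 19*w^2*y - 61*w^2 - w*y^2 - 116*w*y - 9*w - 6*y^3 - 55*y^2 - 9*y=14*w^3 - 104*w^2 + 42*w - 6*y^3 + y^2*(-w - 81) + y*(19*w^2 - 185*w + 42)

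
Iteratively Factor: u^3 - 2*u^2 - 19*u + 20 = (u - 5)*(u^2 + 3*u - 4) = (u - 5)*(u + 4)*(u - 1)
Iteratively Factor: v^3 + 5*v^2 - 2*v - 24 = (v + 3)*(v^2 + 2*v - 8) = (v - 2)*(v + 3)*(v + 4)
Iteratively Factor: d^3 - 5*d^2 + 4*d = (d)*(d^2 - 5*d + 4) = d*(d - 1)*(d - 4)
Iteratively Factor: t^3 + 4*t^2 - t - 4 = (t + 1)*(t^2 + 3*t - 4) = (t - 1)*(t + 1)*(t + 4)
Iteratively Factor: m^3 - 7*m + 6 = (m + 3)*(m^2 - 3*m + 2) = (m - 2)*(m + 3)*(m - 1)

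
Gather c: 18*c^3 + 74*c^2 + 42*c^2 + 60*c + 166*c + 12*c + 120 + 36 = 18*c^3 + 116*c^2 + 238*c + 156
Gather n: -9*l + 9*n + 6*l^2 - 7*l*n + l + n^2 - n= 6*l^2 - 8*l + n^2 + n*(8 - 7*l)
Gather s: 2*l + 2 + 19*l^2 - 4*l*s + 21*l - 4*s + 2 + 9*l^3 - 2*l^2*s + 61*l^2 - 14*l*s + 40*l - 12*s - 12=9*l^3 + 80*l^2 + 63*l + s*(-2*l^2 - 18*l - 16) - 8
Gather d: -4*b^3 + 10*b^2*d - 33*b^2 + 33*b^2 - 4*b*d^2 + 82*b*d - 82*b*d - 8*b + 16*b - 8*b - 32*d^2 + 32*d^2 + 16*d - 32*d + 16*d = -4*b^3 + 10*b^2*d - 4*b*d^2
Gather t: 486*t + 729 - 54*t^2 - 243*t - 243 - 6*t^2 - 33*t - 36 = -60*t^2 + 210*t + 450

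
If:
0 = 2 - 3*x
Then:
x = 2/3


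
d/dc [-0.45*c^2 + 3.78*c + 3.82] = 3.78 - 0.9*c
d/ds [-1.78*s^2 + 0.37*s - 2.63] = 0.37 - 3.56*s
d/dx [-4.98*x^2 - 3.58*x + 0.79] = -9.96*x - 3.58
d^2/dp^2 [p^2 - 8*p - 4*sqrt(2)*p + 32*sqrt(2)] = 2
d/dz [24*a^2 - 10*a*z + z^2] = -10*a + 2*z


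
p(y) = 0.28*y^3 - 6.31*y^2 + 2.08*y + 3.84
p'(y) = 0.84*y^2 - 12.62*y + 2.08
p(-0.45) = 1.60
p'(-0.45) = 7.93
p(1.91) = -13.26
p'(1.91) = -18.96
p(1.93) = -13.64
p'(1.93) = -19.15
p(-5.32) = -227.97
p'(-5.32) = 92.99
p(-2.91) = -62.55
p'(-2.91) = 45.92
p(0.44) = 3.56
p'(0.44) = -3.31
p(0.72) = 2.17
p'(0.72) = -6.57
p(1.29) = -3.38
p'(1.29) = -12.80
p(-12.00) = -1413.60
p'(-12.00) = 274.48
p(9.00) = -284.43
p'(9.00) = -43.46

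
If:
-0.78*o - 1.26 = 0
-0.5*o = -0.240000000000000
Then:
No Solution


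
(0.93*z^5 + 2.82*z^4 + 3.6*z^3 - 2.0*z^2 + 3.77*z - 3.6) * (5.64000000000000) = 5.2452*z^5 + 15.9048*z^4 + 20.304*z^3 - 11.28*z^2 + 21.2628*z - 20.304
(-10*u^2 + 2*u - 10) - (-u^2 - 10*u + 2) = -9*u^2 + 12*u - 12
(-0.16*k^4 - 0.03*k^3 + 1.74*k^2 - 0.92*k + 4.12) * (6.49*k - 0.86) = -1.0384*k^5 - 0.0571*k^4 + 11.3184*k^3 - 7.4672*k^2 + 27.53*k - 3.5432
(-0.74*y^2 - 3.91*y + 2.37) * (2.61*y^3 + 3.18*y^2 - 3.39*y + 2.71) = -1.9314*y^5 - 12.5583*y^4 - 3.7395*y^3 + 18.7861*y^2 - 18.6304*y + 6.4227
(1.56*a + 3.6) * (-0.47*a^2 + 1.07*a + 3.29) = -0.7332*a^3 - 0.0227999999999997*a^2 + 8.9844*a + 11.844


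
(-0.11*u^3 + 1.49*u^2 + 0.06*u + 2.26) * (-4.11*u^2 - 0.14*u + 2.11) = 0.4521*u^5 - 6.1085*u^4 - 0.6873*u^3 - 6.1531*u^2 - 0.1898*u + 4.7686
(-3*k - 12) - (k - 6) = -4*k - 6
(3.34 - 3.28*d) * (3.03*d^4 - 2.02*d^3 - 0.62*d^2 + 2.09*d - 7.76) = -9.9384*d^5 + 16.7458*d^4 - 4.7132*d^3 - 8.926*d^2 + 32.4334*d - 25.9184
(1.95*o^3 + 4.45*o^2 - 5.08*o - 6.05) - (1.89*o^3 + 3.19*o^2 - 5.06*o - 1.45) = 0.0600000000000001*o^3 + 1.26*o^2 - 0.0200000000000005*o - 4.6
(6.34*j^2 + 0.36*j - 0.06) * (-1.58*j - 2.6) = -10.0172*j^3 - 17.0528*j^2 - 0.8412*j + 0.156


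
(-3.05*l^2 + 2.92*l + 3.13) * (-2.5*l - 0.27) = 7.625*l^3 - 6.4765*l^2 - 8.6134*l - 0.8451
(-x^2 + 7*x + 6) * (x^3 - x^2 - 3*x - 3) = -x^5 + 8*x^4 + 2*x^3 - 24*x^2 - 39*x - 18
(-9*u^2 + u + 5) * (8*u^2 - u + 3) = -72*u^4 + 17*u^3 + 12*u^2 - 2*u + 15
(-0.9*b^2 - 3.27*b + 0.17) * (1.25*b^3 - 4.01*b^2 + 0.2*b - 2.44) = -1.125*b^5 - 0.4785*b^4 + 13.1452*b^3 + 0.8603*b^2 + 8.0128*b - 0.4148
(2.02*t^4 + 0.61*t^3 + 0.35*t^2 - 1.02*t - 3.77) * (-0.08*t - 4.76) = -0.1616*t^5 - 9.664*t^4 - 2.9316*t^3 - 1.5844*t^2 + 5.1568*t + 17.9452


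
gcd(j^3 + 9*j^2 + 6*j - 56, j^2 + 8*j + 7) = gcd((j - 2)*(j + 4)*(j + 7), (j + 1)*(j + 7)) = j + 7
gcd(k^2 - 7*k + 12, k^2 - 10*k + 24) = k - 4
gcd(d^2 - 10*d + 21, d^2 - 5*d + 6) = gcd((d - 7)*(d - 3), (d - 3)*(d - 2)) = d - 3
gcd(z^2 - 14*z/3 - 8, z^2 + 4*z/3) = z + 4/3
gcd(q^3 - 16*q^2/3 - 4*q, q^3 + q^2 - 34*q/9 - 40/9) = 1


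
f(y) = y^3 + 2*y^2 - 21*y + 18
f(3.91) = 26.24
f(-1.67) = 53.99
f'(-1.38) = -20.81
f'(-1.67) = -19.31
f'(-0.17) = -21.59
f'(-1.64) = -19.49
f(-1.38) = 48.16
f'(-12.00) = 363.00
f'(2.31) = 4.25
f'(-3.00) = -6.00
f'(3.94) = 41.33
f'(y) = 3*y^2 + 4*y - 21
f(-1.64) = 53.41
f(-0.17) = 21.62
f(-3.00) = 72.00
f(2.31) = -7.51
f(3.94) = 27.47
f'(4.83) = 68.31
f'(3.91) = 40.50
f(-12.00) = -1170.00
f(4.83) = 75.91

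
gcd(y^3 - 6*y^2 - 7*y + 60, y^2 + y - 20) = y - 4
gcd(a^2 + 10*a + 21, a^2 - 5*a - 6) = 1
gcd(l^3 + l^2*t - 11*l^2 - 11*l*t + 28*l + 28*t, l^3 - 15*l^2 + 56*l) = l - 7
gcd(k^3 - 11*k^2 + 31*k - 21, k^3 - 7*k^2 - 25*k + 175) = k - 7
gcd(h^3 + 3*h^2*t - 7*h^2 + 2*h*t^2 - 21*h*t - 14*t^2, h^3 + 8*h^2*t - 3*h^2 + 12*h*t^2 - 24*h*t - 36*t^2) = h + 2*t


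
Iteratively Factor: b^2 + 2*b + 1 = (b + 1)*(b + 1)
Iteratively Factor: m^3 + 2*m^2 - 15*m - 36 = (m + 3)*(m^2 - m - 12) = (m + 3)^2*(m - 4)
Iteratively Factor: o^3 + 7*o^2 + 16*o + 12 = (o + 2)*(o^2 + 5*o + 6) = (o + 2)^2*(o + 3)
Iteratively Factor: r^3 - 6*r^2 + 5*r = (r - 5)*(r^2 - r) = (r - 5)*(r - 1)*(r)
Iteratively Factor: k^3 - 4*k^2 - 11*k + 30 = (k - 2)*(k^2 - 2*k - 15) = (k - 2)*(k + 3)*(k - 5)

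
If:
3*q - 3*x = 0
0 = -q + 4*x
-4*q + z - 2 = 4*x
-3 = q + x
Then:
No Solution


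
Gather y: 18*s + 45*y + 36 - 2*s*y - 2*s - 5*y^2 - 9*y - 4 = 16*s - 5*y^2 + y*(36 - 2*s) + 32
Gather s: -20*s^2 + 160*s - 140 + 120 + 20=-20*s^2 + 160*s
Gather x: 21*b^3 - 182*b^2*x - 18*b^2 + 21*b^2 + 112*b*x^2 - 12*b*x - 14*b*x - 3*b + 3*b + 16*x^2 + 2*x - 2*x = 21*b^3 + 3*b^2 + x^2*(112*b + 16) + x*(-182*b^2 - 26*b)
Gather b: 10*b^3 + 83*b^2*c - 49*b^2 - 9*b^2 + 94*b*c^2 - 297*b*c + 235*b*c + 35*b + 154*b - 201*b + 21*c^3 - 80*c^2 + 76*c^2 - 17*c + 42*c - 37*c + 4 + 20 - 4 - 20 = 10*b^3 + b^2*(83*c - 58) + b*(94*c^2 - 62*c - 12) + 21*c^3 - 4*c^2 - 12*c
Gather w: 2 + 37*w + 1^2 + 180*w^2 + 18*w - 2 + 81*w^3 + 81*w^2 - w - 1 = 81*w^3 + 261*w^2 + 54*w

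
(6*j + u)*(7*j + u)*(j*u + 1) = 42*j^3*u + 13*j^2*u^2 + 42*j^2 + j*u^3 + 13*j*u + u^2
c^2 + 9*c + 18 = (c + 3)*(c + 6)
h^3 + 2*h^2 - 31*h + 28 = (h - 4)*(h - 1)*(h + 7)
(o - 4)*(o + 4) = o^2 - 16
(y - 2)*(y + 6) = y^2 + 4*y - 12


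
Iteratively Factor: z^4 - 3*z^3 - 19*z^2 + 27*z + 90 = (z + 2)*(z^3 - 5*z^2 - 9*z + 45) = (z + 2)*(z + 3)*(z^2 - 8*z + 15) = (z - 5)*(z + 2)*(z + 3)*(z - 3)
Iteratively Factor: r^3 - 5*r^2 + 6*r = (r - 3)*(r^2 - 2*r) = (r - 3)*(r - 2)*(r)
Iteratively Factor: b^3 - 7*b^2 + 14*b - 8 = (b - 1)*(b^2 - 6*b + 8) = (b - 4)*(b - 1)*(b - 2)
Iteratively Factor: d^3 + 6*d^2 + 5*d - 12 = (d + 3)*(d^2 + 3*d - 4) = (d - 1)*(d + 3)*(d + 4)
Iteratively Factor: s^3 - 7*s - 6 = (s - 3)*(s^2 + 3*s + 2) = (s - 3)*(s + 1)*(s + 2)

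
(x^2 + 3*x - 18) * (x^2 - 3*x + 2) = x^4 - 25*x^2 + 60*x - 36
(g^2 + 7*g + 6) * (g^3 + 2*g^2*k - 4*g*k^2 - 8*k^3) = g^5 + 2*g^4*k + 7*g^4 - 4*g^3*k^2 + 14*g^3*k + 6*g^3 - 8*g^2*k^3 - 28*g^2*k^2 + 12*g^2*k - 56*g*k^3 - 24*g*k^2 - 48*k^3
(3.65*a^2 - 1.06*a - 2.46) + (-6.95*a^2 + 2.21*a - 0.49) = -3.3*a^2 + 1.15*a - 2.95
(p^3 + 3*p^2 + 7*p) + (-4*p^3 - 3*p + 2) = -3*p^3 + 3*p^2 + 4*p + 2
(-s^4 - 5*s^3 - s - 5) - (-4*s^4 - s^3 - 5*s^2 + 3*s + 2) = 3*s^4 - 4*s^3 + 5*s^2 - 4*s - 7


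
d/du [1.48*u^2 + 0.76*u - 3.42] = 2.96*u + 0.76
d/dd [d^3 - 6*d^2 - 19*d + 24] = 3*d^2 - 12*d - 19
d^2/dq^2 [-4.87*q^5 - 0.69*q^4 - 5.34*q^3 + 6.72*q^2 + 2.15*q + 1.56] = -97.4*q^3 - 8.28*q^2 - 32.04*q + 13.44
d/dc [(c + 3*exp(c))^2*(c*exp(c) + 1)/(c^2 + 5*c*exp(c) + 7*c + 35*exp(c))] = (c + 3*exp(c))*(-(c + 3*exp(c))*(c*exp(c) + 1)*(5*c*exp(c) + 2*c + 40*exp(c) + 7) + ((c + 1)*(c + 3*exp(c))*exp(c) + 2*(c*exp(c) + 1)*(3*exp(c) + 1))*(c^2 + 5*c*exp(c) + 7*c + 35*exp(c)))/(c^2 + 5*c*exp(c) + 7*c + 35*exp(c))^2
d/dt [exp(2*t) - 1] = 2*exp(2*t)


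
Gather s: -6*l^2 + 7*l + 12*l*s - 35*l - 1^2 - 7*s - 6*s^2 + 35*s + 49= -6*l^2 - 28*l - 6*s^2 + s*(12*l + 28) + 48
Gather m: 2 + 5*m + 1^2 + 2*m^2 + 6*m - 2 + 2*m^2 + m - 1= 4*m^2 + 12*m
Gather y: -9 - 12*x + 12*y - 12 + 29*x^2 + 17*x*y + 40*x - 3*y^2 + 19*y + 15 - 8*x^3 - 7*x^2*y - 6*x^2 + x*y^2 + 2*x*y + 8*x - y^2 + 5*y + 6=-8*x^3 + 23*x^2 + 36*x + y^2*(x - 4) + y*(-7*x^2 + 19*x + 36)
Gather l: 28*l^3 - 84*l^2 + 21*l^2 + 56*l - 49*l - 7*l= 28*l^3 - 63*l^2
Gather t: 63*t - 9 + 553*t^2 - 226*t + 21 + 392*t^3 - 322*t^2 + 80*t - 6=392*t^3 + 231*t^2 - 83*t + 6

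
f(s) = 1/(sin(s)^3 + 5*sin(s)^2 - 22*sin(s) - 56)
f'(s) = (-3*sin(s)^2*cos(s) - 10*sin(s)*cos(s) + 22*cos(s))/(sin(s)^3 + 5*sin(s)^2 - 22*sin(s) - 56)^2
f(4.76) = -0.03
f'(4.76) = 0.00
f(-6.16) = -0.02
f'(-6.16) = 0.01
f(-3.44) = -0.02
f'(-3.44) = -0.00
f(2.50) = -0.01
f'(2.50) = -0.00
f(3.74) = -0.02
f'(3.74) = -0.01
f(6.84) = -0.02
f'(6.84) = 0.00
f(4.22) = -0.03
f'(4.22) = -0.01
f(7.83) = -0.01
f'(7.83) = 0.00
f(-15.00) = -0.03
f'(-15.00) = -0.01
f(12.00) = -0.02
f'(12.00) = 0.01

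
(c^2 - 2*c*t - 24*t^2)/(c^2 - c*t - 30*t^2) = (c + 4*t)/(c + 5*t)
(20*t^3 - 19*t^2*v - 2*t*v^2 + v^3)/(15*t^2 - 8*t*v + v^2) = (4*t^2 - 3*t*v - v^2)/(3*t - v)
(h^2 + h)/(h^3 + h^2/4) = 4*(h + 1)/(h*(4*h + 1))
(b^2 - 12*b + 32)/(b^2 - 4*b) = (b - 8)/b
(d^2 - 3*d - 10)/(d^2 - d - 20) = (d + 2)/(d + 4)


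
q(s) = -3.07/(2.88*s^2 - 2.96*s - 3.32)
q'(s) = -3.07*(2.96 - 5.76*s)/(2.88*s^2 - 2.96*s - 3.32)^2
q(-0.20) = 1.17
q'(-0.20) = -1.85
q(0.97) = 0.88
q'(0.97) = 0.67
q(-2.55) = -0.13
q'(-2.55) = -0.10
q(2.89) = -0.25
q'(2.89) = 0.28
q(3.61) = -0.13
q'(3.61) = 0.10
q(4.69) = -0.07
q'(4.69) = 0.03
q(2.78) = -0.29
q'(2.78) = 0.35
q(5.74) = -0.04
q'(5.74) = 0.02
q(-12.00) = -0.01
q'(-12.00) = -0.00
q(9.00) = -0.02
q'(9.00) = 0.00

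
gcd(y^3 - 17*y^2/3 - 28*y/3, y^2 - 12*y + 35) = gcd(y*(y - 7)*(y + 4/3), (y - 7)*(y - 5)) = y - 7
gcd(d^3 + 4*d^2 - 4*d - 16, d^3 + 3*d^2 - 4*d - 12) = d^2 - 4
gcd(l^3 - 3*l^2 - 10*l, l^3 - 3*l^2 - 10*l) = l^3 - 3*l^2 - 10*l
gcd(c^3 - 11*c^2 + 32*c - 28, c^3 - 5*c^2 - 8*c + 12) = 1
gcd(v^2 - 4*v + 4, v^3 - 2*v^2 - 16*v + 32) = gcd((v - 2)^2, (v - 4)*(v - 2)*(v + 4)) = v - 2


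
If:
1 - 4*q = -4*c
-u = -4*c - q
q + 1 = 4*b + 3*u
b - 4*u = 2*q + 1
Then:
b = 23/51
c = -19/204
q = 8/51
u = -11/51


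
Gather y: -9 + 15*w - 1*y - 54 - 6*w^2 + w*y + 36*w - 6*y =-6*w^2 + 51*w + y*(w - 7) - 63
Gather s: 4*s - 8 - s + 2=3*s - 6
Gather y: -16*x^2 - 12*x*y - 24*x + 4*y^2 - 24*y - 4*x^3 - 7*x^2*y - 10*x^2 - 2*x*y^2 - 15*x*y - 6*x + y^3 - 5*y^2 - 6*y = -4*x^3 - 26*x^2 - 30*x + y^3 + y^2*(-2*x - 1) + y*(-7*x^2 - 27*x - 30)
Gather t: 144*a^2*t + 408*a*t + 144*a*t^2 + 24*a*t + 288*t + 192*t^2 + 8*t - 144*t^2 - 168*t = t^2*(144*a + 48) + t*(144*a^2 + 432*a + 128)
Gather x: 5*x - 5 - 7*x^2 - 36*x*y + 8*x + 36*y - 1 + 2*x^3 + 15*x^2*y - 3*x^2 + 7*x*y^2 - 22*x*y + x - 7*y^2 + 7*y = 2*x^3 + x^2*(15*y - 10) + x*(7*y^2 - 58*y + 14) - 7*y^2 + 43*y - 6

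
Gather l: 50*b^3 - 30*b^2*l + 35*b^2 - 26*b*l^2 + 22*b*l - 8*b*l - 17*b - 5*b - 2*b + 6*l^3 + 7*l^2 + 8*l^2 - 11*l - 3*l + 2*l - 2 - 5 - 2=50*b^3 + 35*b^2 - 24*b + 6*l^3 + l^2*(15 - 26*b) + l*(-30*b^2 + 14*b - 12) - 9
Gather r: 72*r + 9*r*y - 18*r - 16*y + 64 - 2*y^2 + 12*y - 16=r*(9*y + 54) - 2*y^2 - 4*y + 48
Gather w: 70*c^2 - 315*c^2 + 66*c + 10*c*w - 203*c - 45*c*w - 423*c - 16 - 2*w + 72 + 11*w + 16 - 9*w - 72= -245*c^2 - 35*c*w - 560*c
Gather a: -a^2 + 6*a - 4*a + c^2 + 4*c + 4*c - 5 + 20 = -a^2 + 2*a + c^2 + 8*c + 15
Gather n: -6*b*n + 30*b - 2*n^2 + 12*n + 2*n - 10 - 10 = 30*b - 2*n^2 + n*(14 - 6*b) - 20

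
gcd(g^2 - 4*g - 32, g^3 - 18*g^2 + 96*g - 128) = g - 8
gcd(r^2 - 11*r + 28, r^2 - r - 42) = r - 7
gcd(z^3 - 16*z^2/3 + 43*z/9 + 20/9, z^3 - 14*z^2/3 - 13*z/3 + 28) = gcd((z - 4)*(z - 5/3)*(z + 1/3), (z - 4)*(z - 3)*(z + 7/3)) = z - 4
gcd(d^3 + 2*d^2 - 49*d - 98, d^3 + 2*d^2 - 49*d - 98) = d^3 + 2*d^2 - 49*d - 98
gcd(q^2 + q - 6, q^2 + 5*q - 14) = q - 2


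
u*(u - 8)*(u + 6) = u^3 - 2*u^2 - 48*u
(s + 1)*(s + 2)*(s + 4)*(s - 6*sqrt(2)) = s^4 - 6*sqrt(2)*s^3 + 7*s^3 - 42*sqrt(2)*s^2 + 14*s^2 - 84*sqrt(2)*s + 8*s - 48*sqrt(2)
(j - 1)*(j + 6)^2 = j^3 + 11*j^2 + 24*j - 36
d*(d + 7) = d^2 + 7*d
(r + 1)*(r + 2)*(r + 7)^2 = r^4 + 17*r^3 + 93*r^2 + 175*r + 98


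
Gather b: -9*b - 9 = -9*b - 9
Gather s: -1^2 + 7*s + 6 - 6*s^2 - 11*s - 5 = -6*s^2 - 4*s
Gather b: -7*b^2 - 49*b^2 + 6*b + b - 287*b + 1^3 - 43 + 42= -56*b^2 - 280*b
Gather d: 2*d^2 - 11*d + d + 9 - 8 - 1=2*d^2 - 10*d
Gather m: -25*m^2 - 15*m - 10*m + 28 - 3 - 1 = -25*m^2 - 25*m + 24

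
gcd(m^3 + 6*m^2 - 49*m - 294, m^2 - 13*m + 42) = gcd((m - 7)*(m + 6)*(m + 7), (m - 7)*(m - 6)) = m - 7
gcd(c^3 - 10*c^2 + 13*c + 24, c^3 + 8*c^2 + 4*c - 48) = 1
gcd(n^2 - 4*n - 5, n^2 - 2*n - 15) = n - 5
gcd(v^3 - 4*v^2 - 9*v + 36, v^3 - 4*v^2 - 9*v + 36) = v^3 - 4*v^2 - 9*v + 36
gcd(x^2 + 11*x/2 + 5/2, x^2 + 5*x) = x + 5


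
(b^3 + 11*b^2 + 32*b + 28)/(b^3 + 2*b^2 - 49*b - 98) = (b + 2)/(b - 7)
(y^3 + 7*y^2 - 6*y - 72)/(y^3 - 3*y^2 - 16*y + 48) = (y + 6)/(y - 4)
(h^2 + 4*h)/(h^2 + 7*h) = (h + 4)/(h + 7)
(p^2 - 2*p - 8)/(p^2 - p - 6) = (p - 4)/(p - 3)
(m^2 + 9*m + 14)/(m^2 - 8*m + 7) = (m^2 + 9*m + 14)/(m^2 - 8*m + 7)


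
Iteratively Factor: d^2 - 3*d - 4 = (d - 4)*(d + 1)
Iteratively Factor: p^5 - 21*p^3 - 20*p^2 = (p)*(p^4 - 21*p^2 - 20*p) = p*(p + 4)*(p^3 - 4*p^2 - 5*p) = p*(p + 1)*(p + 4)*(p^2 - 5*p) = p^2*(p + 1)*(p + 4)*(p - 5)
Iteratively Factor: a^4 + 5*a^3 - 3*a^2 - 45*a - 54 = (a + 3)*(a^3 + 2*a^2 - 9*a - 18) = (a - 3)*(a + 3)*(a^2 + 5*a + 6) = (a - 3)*(a + 2)*(a + 3)*(a + 3)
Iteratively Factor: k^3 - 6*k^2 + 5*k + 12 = (k - 3)*(k^2 - 3*k - 4) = (k - 4)*(k - 3)*(k + 1)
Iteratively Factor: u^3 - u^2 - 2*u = (u)*(u^2 - u - 2) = u*(u + 1)*(u - 2)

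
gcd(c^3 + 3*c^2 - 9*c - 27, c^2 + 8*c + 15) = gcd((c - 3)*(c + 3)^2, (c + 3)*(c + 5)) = c + 3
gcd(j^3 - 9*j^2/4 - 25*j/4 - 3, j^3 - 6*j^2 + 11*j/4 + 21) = j - 4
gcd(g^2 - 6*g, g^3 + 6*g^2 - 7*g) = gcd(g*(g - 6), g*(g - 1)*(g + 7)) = g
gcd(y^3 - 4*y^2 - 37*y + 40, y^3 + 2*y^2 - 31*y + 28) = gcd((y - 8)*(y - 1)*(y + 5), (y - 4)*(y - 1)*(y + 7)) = y - 1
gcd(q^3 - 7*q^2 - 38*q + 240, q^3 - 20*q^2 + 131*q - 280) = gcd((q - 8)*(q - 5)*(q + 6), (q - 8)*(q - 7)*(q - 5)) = q^2 - 13*q + 40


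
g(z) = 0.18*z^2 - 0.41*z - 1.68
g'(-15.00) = -5.81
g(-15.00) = 44.97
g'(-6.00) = -2.57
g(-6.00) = 7.26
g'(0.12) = -0.37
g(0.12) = -1.73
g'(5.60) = 1.61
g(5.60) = 1.67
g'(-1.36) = -0.90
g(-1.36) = -0.79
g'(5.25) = 1.48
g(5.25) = 1.13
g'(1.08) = -0.02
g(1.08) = -1.91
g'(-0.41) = -0.56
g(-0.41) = -1.48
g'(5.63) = 1.62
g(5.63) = 1.72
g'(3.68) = 0.91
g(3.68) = -0.75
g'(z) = 0.36*z - 0.41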